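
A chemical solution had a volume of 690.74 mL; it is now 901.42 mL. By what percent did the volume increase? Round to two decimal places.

Change: 901.42 − 690.74 = 210.68.
Relative to the original: 210.68 ÷ 690.74 ≈ 30.50%.
So the volume increased by 30.50%.

30.50%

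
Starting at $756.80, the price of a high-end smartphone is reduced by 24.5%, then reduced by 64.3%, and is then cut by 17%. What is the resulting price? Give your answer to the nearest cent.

After the 24.5% decrease: $756.80 × 0.755 = $571.384.
Apply the 64.3% decrease: $571.384 × 0.357 = $203.984088.
17% decrease: $203.984088 × 0.83 = $169.30679304 ≈ $169.31.

$169.31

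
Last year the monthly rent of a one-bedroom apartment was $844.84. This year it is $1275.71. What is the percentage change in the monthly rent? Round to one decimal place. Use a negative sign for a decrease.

Change: $1275.71 − $844.84 = $430.87.
Relative to the original: $430.87 ÷ $844.84 ≈ 51.0%.

51.0%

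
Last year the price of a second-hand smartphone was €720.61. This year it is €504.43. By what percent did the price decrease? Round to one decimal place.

Change: €504.43 − €720.61 = -€216.18.
Relative to the original: -€216.18 ÷ €720.61 ≈ -30.0%.
So the price decreased by 30.0%.

30.0%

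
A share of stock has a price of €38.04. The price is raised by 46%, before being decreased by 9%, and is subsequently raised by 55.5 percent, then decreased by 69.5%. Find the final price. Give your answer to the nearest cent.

€23.97

46% increase: €38.04 × 1.46 = €55.5384.
After the 9% decrease: €55.5384 × 0.91 = €50.539944.
Apply the 55.5% increase: €50.539944 × 1.555 = €78.58961292.
Apply the 69.5% decrease: €78.58961292 × 0.305 = €23.9698319406 ≈ €23.97.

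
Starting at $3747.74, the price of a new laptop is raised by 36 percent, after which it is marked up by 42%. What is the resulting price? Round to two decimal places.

Each change multiplies by a factor: 1.36 × 1.42 = 1.9312.
$3747.74 × 1.9312 = $7237.635488 ≈ $7237.64.

$7237.64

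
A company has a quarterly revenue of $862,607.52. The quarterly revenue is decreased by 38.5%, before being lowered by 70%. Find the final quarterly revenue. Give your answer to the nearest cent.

$159,151.09

Each change multiplies by a factor: 0.615 × 0.3 = 0.1845.
$862,607.52 × 0.1845 = $159151.08744 ≈ $159,151.09.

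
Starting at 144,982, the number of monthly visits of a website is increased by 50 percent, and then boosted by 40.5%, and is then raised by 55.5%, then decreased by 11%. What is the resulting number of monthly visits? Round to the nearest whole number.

422,865

Each change multiplies by a factor: 1.5 × 1.405 × 1.555 × 0.89 = 2.916674625.
144,982 × 2.916674625 = 422865.32048175 ≈ 422,865.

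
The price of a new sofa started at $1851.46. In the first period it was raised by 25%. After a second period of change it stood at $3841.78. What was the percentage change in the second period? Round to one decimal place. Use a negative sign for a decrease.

After the first period: $1851.46 × 1.25 = $2314.325.
Second-period multiplier: $3841.78 ÷ $2314.325 ≈ 1.66.
That is a change of 66.0%.

66.0%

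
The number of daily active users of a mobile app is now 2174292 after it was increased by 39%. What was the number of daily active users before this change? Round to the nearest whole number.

1564239

The overall multiplier applied was 1.39.
So the original number of daily active users was 2174292 ÷ 1.39 ≈ 1564239.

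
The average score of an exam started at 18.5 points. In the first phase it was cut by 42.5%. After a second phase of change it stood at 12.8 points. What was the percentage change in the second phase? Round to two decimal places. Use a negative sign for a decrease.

After the first phase: 18.5 × 0.575 = 10.6375.
Second-phase multiplier: 12.8 ÷ 10.6375 ≈ 1.20329.
That is a change of 20.33%.

20.33%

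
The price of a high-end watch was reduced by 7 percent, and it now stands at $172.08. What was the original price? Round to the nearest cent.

The overall multiplier applied was 0.93.
So the original price was $172.08 ÷ 0.93 ≈ $185.03.

$185.03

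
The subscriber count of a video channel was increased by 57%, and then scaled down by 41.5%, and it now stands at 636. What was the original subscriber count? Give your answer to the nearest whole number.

692

Undoing the 41.5% decrease: 636 ÷ 0.585 ≈ 1087.179487.
Undoing the 57% increase: 1087.179487 ÷ 1.57 ≈ 692.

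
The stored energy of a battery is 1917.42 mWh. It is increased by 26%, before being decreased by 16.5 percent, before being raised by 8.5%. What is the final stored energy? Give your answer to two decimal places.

26% increase: 1917.42 × 1.26 = 2415.9492.
Apply the 16.5% decrease: 2415.9492 × 0.835 = 2017.317582.
8.5% increase: 2017.317582 × 1.085 = 2188.78957647 ≈ 2188.79.

2188.79 mWh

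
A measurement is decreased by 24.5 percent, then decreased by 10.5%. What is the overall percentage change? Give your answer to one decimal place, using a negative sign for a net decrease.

A 24.5% decrease multiplies by 0.755.
Then a 10.5% decrease: 0.755 × 0.895 = 0.675725.
Overall factor 0.675725, i.e. -32.4%.

-32.4%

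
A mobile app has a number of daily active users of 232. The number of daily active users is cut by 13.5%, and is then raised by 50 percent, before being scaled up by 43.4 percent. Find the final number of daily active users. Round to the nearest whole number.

432

Each change multiplies by a factor: 0.865 × 1.5 × 1.434 = 1.860615.
232 × 1.860615 = 431.66268 ≈ 432.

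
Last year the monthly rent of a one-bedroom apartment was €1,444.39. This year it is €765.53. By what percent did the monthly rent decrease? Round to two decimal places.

Change: €765.53 − €1,444.39 = -€678.86.
Relative to the original: -€678.86 ÷ €1,444.39 ≈ -47.00%.
So the monthly rent decreased by 47.00%.

47.00%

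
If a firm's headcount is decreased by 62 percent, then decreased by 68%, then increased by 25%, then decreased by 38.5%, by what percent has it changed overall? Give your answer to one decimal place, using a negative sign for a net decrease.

The combined multiplier is 0.38 × 0.32 × 1.25 × 0.615 = 0.09348.
That corresponds to a decrease of 90.7%.

-90.7%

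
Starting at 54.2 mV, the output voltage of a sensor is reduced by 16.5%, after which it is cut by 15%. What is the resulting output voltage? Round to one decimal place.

16.5% decrease: 54.2 × 0.835 = 45.257.
Apply the 15% decrease: 45.257 × 0.85 = 38.46845 ≈ 38.5.

38.5 mV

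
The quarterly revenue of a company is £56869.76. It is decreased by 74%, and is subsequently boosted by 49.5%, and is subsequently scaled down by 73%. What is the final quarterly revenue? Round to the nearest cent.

£5968.42

Each change multiplies by a factor: 0.26 × 1.495 × 0.27 = 0.104949.
£56869.76 × 0.104949 = £5968.42444224 ≈ £5968.42.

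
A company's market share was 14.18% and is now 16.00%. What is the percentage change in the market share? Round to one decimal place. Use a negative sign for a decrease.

12.8%

The change is 16.00 − 14.18 = 1.82 percentage points.
Relative to the original 14.18%, that is 1.82 ÷ 14.18 ≈ 12.8%.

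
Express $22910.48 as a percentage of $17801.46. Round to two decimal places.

$22910.48 ÷ $17801.46 ≈ 128.70%.

128.70%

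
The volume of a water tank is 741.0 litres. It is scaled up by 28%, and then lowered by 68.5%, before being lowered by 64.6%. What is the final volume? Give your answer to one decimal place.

Each change multiplies by a factor: 1.28 × 0.315 × 0.354 = 0.1427328.
741.0 × 0.1427328 = 105.7650048 ≈ 105.8.

105.8 litres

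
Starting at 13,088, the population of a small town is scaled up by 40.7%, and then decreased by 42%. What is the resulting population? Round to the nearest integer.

10,681

Each change multiplies by a factor: 1.407 × 0.58 = 0.81606.
13,088 × 0.81606 = 10680.59328 ≈ 10,681.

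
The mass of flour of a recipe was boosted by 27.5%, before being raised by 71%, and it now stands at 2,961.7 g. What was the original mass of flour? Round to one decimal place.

1,358.4 g

The overall multiplier applied was 1.275 × 1.71 = 2.18025.
So the original mass of flour was 2,961.7 ÷ 2.18025 ≈ 1,358.4 g.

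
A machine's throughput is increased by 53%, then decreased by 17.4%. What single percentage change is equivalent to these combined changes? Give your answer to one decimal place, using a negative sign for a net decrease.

26.4%

A 53% increase multiplies by 1.53.
Then a 17.4% decrease: 1.53 × 0.826 = 1.26378.
Overall factor 1.26378, i.e. 26.4%.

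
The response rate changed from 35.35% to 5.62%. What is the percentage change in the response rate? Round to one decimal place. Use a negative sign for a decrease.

The change is 5.62 − 35.35 = -29.73 percentage points.
Relative to the original 35.35%, that is -29.73 ÷ 35.35 ≈ -84.1%.

-84.1%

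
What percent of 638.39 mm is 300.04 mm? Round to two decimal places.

47.00%

300.04 mm ÷ 638.39 mm ≈ 47.00%.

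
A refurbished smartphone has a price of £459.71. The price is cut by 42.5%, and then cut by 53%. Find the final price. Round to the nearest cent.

£124.24

Each change multiplies by a factor: 0.575 × 0.47 = 0.27025.
£459.71 × 0.27025 = £124.2366275 ≈ £124.24.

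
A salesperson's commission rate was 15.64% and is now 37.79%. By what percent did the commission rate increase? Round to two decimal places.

141.62%

The change is 37.79 − 15.64 = 22.15 percentage points.
Relative to the original 15.64%, that is 22.15 ÷ 15.64 ≈ 141.62%.
So the commission rate rose by 141.62%.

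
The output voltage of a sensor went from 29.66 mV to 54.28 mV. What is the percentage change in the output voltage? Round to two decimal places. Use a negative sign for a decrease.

Change: 54.28 − 29.66 = 24.62.
Relative to the original: 24.62 ÷ 29.66 ≈ 83.01%.

83.01%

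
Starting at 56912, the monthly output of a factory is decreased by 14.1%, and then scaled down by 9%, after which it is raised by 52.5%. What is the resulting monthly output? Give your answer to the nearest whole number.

Each change multiplies by a factor: 0.859 × 0.91 × 1.525 = 1.19207725.
56912 × 1.19207725 = 67843.500452 ≈ 67844.

67844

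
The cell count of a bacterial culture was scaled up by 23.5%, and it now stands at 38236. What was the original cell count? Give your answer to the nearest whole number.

30960

The overall multiplier applied was 1.235.
So the original cell count was 38236 ÷ 1.235 ≈ 30960.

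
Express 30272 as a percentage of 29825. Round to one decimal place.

30272 ÷ 29825 ≈ 101.5%.

101.5%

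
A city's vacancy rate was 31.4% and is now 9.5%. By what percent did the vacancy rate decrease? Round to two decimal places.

The change is 9.5 − 31.4 = -21.9 percentage points.
Relative to the original 31.4%, that is -21.9 ÷ 31.4 ≈ -69.75%.
So the vacancy rate fell by 69.75%.

69.75%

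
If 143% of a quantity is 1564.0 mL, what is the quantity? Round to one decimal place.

1564.0 mL ÷ 1.43 ≈ 1093.7 mL.

1093.7 mL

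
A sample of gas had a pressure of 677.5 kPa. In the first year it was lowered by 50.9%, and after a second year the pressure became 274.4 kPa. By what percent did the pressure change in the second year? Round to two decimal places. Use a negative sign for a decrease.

-17.51%

After the first year: 677.5 × 0.491 = 332.6525.
Second-year multiplier: 274.4 ÷ 332.6525 ≈ 0.824885.
That is a change of -17.51%.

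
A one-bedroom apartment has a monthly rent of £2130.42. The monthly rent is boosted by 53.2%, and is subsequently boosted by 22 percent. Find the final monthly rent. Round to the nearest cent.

£3981.84

Apply the 53.2% increase: £2130.42 × 1.532 = £3263.80344.
Apply the 22% increase: £3263.80344 × 1.22 = £3981.8401968 ≈ £3981.84.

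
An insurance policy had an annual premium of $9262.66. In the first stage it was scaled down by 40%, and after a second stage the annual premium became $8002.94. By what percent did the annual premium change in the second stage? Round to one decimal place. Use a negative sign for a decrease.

After the first stage: $9262.66 × 0.6 = $5557.596.
Second-stage multiplier: $8002.94 ÷ $5557.596 ≈ 1.44.
That is a change of 44.0%.

44.0%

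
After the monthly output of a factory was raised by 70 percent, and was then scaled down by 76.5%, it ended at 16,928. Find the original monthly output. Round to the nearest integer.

42,373

Undoing the 76.5% decrease: 16,928 ÷ 0.235 ≈ 72034.042553.
Undoing the 70% increase: 72034.042553 ÷ 1.7 ≈ 42,373.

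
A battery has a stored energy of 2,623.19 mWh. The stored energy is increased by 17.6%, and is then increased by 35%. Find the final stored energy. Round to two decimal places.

Each change multiplies by a factor: 1.176 × 1.35 = 1.5876.
2,623.19 × 1.5876 = 4164.576444 ≈ 4,164.58.

4,164.58 mWh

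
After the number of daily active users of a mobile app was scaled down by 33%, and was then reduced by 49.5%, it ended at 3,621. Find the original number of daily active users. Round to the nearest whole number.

10,702

The overall multiplier applied was 0.67 × 0.505 = 0.33835.
So the original number of daily active users was 3,621 ÷ 0.33835 ≈ 10,702.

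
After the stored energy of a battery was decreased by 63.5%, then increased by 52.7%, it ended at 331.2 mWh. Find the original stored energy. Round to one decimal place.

The overall multiplier applied was 0.365 × 1.527 = 0.557355.
So the original stored energy was 331.2 ÷ 0.557355 ≈ 594.2 mWh.

594.2 mWh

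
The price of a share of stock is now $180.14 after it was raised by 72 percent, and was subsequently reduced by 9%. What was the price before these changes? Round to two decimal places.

Undoing the 9% decrease: $180.14 ÷ 0.91 ≈ $197.956044.
Undoing the 72% increase: $197.956044 ÷ 1.72 ≈ $115.09.

$115.09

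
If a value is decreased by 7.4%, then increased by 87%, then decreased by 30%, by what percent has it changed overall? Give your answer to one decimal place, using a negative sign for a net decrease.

21.2%

The combined multiplier is 0.926 × 1.87 × 0.7 = 1.212134.
That corresponds to an increase of 21.2%.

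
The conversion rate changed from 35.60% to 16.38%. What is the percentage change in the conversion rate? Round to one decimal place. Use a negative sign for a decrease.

-54.0%

The change is 16.38 − 35.60 = -19.22 percentage points.
Relative to the original 35.60%, that is -19.22 ÷ 35.60 ≈ -54.0%.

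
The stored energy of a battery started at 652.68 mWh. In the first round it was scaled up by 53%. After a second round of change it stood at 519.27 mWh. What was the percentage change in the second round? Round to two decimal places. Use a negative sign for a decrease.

After the first round: 652.68 × 1.53 = 998.6004.
Second-round multiplier: 519.27 ÷ 998.6004 ≈ 0.519998.
That is a change of -48.00%.

-48.00%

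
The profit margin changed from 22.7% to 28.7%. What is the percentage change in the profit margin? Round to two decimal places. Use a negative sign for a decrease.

26.43%

The change is 28.7 − 22.7 = 6.0 percentage points.
Relative to the original 22.7%, that is 6.0 ÷ 22.7 ≈ 26.43%.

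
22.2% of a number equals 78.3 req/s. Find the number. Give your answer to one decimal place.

352.7 req/s

78.3 req/s ÷ 0.222 ≈ 352.7 req/s.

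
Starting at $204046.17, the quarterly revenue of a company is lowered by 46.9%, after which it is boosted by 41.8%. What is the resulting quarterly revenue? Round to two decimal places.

$153638.20

Apply the 46.9% decrease: $204046.17 × 0.531 = $108348.51627.
After the 41.8% increase: $108348.51627 × 1.418 = $153638.19607086 ≈ $153638.20.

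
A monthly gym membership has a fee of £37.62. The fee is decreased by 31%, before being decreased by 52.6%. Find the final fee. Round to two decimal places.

Each change multiplies by a factor: 0.69 × 0.474 = 0.32706.
£37.62 × 0.32706 = £12.3039972 ≈ £12.30.

£12.30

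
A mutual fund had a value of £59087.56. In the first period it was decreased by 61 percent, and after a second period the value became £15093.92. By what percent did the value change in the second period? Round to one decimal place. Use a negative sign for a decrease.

After the first period: £59087.56 × 0.39 = £23044.1484.
Second-period multiplier: £15093.92 ÷ £23044.1484 ≈ 0.655.
That is a change of -34.5%.

-34.5%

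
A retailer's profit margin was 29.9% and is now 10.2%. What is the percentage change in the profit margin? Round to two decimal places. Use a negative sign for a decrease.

The change is 10.2 − 29.9 = -19.7 percentage points.
Relative to the original 29.9%, that is -19.7 ÷ 29.9 ≈ -65.89%.

-65.89%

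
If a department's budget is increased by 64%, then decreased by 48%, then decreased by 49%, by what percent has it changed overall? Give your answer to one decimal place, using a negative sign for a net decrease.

The combined multiplier is 1.64 × 0.52 × 0.51 = 0.434928.
That corresponds to a decrease of 56.5%.

-56.5%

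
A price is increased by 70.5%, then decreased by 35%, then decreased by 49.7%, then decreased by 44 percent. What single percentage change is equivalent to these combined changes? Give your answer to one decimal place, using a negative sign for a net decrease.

-68.8%

The combined multiplier is 1.705 × 0.65 × 0.503 × 0.56 = 0.31217186.
That corresponds to a decrease of 68.8%.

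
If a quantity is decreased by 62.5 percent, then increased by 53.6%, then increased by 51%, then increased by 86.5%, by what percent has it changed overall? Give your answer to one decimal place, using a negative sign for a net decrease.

62.2%

A 62.5% decrease multiplies by 0.375.
Then a 53.6% increase: 0.375 × 1.536 = 0.576.
Then a 51% increase: 0.576 × 1.51 = 0.86976.
Then an 86.5% increase: 0.86976 × 1.865 = 1.6221024.
Overall factor 1.6221024, i.e. 62.2%.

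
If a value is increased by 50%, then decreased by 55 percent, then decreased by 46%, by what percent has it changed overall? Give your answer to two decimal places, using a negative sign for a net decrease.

-63.55%

A 50% increase multiplies by 1.5.
Then a 55% decrease: 1.5 × 0.45 = 0.675.
Then a 46% decrease: 0.675 × 0.54 = 0.3645.
Overall factor 0.3645, i.e. -63.55%.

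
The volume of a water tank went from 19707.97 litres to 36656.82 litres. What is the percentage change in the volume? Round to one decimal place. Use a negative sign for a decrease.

86.0%

Change: 36656.82 − 19707.97 = 16948.85.
Relative to the original: 16948.85 ÷ 19707.97 ≈ 86.0%.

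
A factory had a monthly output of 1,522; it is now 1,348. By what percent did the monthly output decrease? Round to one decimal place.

Change: 1,348 − 1,522 = -174.
Relative to the original: -174 ÷ 1,522 ≈ -11.4%.
So the monthly output decreased by 11.4%.

11.4%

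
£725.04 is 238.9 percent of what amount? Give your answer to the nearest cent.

£303.49

£725.04 ÷ 2.389 ≈ £303.49.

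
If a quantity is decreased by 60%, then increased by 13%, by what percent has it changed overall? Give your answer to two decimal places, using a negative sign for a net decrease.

A 60% decrease multiplies by 0.4.
Then a 13% increase: 0.4 × 1.13 = 0.452.
Overall factor 0.452, i.e. -54.80%.

-54.80%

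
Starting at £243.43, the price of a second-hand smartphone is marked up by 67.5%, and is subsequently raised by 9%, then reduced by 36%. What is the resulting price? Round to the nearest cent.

Each change multiplies by a factor: 1.675 × 1.09 × 0.64 = 1.16848.
£243.43 × 1.16848 = £284.4430864 ≈ £284.44.

£284.44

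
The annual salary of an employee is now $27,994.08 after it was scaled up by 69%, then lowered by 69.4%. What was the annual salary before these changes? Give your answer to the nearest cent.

Undoing the 69.4% decrease: $27,994.08 ÷ 0.306 ≈ $91483.921569.
Undoing the 69% increase: $91483.921569 ÷ 1.69 ≈ $54,132.50.

$54,132.50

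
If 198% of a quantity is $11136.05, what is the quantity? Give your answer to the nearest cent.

$5624.27

$11136.05 ÷ 1.98 ≈ $5624.27.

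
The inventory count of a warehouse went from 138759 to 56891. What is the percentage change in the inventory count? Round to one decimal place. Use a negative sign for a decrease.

-59.0%

Change: 56891 − 138759 = -81868.
Relative to the original: -81868 ÷ 138759 ≈ -59.0%.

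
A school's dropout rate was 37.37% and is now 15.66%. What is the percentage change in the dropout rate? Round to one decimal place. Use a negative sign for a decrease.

-58.1%

The change is 15.66 − 37.37 = -21.71 percentage points.
Relative to the original 37.37%, that is -21.71 ÷ 37.37 ≈ -58.1%.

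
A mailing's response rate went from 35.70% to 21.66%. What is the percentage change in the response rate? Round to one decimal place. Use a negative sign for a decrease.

The change is 21.66 − 35.70 = -14.04 percentage points.
Relative to the original 35.70%, that is -14.04 ÷ 35.70 ≈ -39.3%.

-39.3%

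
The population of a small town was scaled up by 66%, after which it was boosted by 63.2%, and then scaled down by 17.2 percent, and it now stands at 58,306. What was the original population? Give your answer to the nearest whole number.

Undoing the 17.2% decrease: 58,306 ÷ 0.828 ≈ 70417.874396.
Undoing the 63.2% increase: 70417.874396 ÷ 1.632 ≈ 43148.20735.
Undoing the 66% increase: 43148.20735 ÷ 1.66 ≈ 25,993.

25,993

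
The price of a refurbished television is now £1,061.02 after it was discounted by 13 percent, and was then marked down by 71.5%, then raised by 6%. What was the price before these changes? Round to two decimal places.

£4,036.95

Undoing the 6% increase: £1,061.02 ÷ 1.06 ≈ £1000.962264.
Undoing the 71.5% decrease: £1000.962264 ÷ 0.285 ≈ £3512.148295.
Undoing the 13% decrease: £3512.148295 ÷ 0.87 ≈ £4,036.95.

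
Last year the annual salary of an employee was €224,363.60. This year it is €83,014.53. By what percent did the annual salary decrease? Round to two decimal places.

63.00%

Change: €83,014.53 − €224,363.60 = -€141,349.07.
Relative to the original: -€141,349.07 ÷ €224,363.60 ≈ -63.00%.
So the annual salary decreased by 63.00%.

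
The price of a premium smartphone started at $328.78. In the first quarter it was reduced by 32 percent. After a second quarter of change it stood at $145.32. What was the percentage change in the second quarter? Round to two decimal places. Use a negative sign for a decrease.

-35.00%

After the first quarter: $328.78 × 0.68 = $223.5704.
Second-quarter multiplier: $145.32 ÷ $223.5704 ≈ 0.649997.
That is a change of -35.00%.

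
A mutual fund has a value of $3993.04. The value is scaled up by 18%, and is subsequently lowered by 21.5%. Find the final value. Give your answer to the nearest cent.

$3698.75

Apply the 18% increase: $3993.04 × 1.18 = $4711.7872.
21.5% decrease: $4711.7872 × 0.785 = $3698.752952 ≈ $3698.75.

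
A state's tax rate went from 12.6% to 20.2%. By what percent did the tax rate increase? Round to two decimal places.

The change is 20.2 − 12.6 = 7.6 percentage points.
Relative to the original 12.6%, that is 7.6 ÷ 12.6 ≈ 60.32%.
So the tax rate rose by 60.32%.

60.32%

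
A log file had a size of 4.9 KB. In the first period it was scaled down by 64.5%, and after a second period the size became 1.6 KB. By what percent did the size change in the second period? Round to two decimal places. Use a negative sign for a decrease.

-8.02%

After the first period: 4.9 × 0.355 = 1.7395.
Second-period multiplier: 1.6 ÷ 1.7395 ≈ 0.919805.
That is a change of -8.02%.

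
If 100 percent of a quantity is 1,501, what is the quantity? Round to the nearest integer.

1,501

1,501 ÷ 1 = 1,501.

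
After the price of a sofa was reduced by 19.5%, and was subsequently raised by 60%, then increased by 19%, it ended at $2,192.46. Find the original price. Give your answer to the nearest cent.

$1,430.44

The overall multiplier applied was 0.805 × 1.6 × 1.19 = 1.53272.
So the original price was $2,192.46 ÷ 1.53272 ≈ $1,430.44.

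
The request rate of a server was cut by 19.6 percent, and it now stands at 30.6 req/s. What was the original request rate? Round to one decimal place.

The overall multiplier applied was 0.804.
So the original request rate was 30.6 ÷ 0.804 ≈ 38.1 req/s.

38.1 req/s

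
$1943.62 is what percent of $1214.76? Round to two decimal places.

160.00%

$1943.62 ÷ $1214.76 ≈ 160.00%.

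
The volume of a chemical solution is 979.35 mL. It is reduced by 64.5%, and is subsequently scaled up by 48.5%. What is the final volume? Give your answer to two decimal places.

Each change multiplies by a factor: 0.355 × 1.485 = 0.527175.
979.35 × 0.527175 = 516.28883625 ≈ 516.29.

516.29 mL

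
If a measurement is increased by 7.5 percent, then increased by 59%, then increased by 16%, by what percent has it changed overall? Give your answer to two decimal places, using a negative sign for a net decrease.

98.27%

A 7.5% increase multiplies by 1.075.
Then a 59% increase: 1.075 × 1.59 = 1.70925.
Then a 16% increase: 1.70925 × 1.16 = 1.98273.
Overall factor 1.98273, i.e. 98.27%.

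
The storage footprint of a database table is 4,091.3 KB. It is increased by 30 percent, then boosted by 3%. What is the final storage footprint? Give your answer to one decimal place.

Apply the 30% increase: 4,091.3 × 1.3 = 5318.69.
3% increase: 5318.69 × 1.03 = 5478.2507 ≈ 5,478.3.

5,478.3 KB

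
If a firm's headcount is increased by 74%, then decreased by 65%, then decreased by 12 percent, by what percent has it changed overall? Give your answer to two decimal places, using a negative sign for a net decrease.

The combined multiplier is 1.74 × 0.35 × 0.88 = 0.53592.
That corresponds to a decrease of 46.41%.

-46.41%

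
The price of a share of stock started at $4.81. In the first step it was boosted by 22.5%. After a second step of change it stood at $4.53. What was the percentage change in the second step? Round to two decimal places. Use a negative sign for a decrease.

-23.12%

After the first step: $4.81 × 1.225 = $5.89225.
Second-step multiplier: $4.53 ÷ $5.89225 ≈ 0.768806.
That is a change of -23.12%.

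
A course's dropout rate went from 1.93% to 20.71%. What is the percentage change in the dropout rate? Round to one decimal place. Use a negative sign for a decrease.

973.1%

The change is 20.71 − 1.93 = 18.78 percentage points.
Relative to the original 1.93%, that is 18.78 ÷ 1.93 ≈ 973.1%.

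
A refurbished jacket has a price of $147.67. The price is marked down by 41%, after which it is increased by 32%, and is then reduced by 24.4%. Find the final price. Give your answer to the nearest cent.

$86.94

Each change multiplies by a factor: 0.59 × 1.32 × 0.756 = 0.5887728.
$147.67 × 0.5887728 = $86.944079376 ≈ $86.94.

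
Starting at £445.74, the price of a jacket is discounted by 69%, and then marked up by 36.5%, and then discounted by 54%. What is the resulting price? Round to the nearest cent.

After the 69% decrease: £445.74 × 0.31 = £138.1794.
After the 36.5% increase: £138.1794 × 1.365 = £188.614881.
54% decrease: £188.614881 × 0.46 = £86.76284526 ≈ £86.76.

£86.76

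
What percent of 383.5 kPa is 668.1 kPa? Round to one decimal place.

668.1 kPa ÷ 383.5 kPa ≈ 174.2%.

174.2%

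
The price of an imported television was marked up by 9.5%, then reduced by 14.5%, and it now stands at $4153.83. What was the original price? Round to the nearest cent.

Undoing the 14.5% decrease: $4153.83 ÷ 0.855 ≈ $4858.280702.
Undoing the 9.5% increase: $4858.280702 ÷ 1.095 ≈ $4436.79.

$4436.79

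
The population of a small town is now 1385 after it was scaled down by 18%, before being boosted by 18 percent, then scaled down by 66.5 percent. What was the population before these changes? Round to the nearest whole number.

4273

Undoing the 66.5% decrease: 1385 ÷ 0.335 ≈ 4134.328358.
Undoing the 18% increase: 4134.328358 ÷ 1.18 = 3503.6681.
Undoing the 18% decrease: 3503.6681 ÷ 0.82 ≈ 4273.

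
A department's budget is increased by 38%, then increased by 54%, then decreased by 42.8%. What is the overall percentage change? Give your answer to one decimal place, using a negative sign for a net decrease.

21.6%

The combined multiplier is 1.38 × 1.54 × 0.572 = 1.2156144.
That corresponds to an increase of 21.6%.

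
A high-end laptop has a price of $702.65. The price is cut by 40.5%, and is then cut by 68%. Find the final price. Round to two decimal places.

$133.78

Each change multiplies by a factor: 0.595 × 0.32 = 0.1904.
$702.65 × 0.1904 = $133.78456 ≈ $133.78.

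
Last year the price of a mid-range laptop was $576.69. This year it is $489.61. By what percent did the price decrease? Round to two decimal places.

Change: $489.61 − $576.69 = -$87.08.
Relative to the original: -$87.08 ÷ $576.69 ≈ -15.10%.
So the price decreased by 15.10%.

15.10%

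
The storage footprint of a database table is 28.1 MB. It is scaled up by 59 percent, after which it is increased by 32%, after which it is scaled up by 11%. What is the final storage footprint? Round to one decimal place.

65.5 MB

Each change multiplies by a factor: 1.59 × 1.32 × 1.11 = 2.329668.
28.1 × 2.329668 = 65.4636708 ≈ 65.5.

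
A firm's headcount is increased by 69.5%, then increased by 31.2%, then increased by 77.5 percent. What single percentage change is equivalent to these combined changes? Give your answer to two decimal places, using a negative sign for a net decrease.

A 69.5% increase multiplies by 1.695.
Then a 31.2% increase: 1.695 × 1.312 = 2.22384.
Then a 77.5% increase: 2.22384 × 1.775 = 3.947316.
Overall factor 3.947316, i.e. 294.73%.

294.73%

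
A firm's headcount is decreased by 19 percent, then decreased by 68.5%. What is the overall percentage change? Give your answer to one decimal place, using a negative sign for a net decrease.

A 19% decrease multiplies by 0.81.
Then a 68.5% decrease: 0.81 × 0.315 = 0.25515.
Overall factor 0.25515, i.e. -74.5%.

-74.5%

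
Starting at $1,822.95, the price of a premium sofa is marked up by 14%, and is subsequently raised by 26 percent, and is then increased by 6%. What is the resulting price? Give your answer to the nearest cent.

$2,775.59

Apply the 14% increase: $1,822.95 × 1.14 = $2078.163.
Apply the 26% increase: $2078.163 × 1.26 = $2618.48538.
Apply the 6% increase: $2618.48538 × 1.06 = $2775.5945028 ≈ $2,775.59.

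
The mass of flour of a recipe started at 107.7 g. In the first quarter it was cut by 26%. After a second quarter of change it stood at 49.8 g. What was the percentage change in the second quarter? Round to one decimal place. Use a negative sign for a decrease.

After the first quarter: 107.7 × 0.74 = 79.698.
Second-quarter multiplier: 49.8 ÷ 79.698 ≈ 0.62486.
That is a change of -37.5%.

-37.5%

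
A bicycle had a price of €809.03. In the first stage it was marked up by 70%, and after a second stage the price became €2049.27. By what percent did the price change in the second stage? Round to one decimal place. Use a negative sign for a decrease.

After the first stage: €809.03 × 1.7 = €1375.351.
Second-stage multiplier: €2049.27 ÷ €1375.351 ≈ 1.49.
That is a change of 49.0%.

49.0%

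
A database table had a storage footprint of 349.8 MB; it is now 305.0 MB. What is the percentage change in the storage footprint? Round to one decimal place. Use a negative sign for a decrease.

-12.8%

Change: 305.0 − 349.8 = -44.8.
Relative to the original: -44.8 ÷ 349.8 ≈ -12.8%.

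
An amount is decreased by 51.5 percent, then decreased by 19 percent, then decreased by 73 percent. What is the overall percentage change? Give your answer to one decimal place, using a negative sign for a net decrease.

A 51.5% decrease multiplies by 0.485.
Then a 19% decrease: 0.485 × 0.81 = 0.39285.
Then a 73% decrease: 0.39285 × 0.27 = 0.1060695.
Overall factor 0.1060695, i.e. -89.4%.

-89.4%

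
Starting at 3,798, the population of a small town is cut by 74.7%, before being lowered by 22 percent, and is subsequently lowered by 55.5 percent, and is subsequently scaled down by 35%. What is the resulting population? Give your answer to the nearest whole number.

Each change multiplies by a factor: 0.253 × 0.78 × 0.445 × 0.65 = 0.057080595.
3,798 × 0.057080595 = 216.79209981 ≈ 217.

217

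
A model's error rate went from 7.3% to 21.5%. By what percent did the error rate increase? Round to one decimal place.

The change is 21.5 − 7.3 = 14.2 percentage points.
Relative to the original 7.3%, that is 14.2 ÷ 7.3 ≈ 194.5%.
So the error rate rose by 194.5%.

194.5%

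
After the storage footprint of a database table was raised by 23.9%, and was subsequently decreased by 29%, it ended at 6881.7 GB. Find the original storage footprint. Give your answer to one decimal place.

7822.9 GB

The overall multiplier applied was 1.239 × 0.71 = 0.87969.
So the original storage footprint was 6881.7 ÷ 0.87969 ≈ 7822.9 GB.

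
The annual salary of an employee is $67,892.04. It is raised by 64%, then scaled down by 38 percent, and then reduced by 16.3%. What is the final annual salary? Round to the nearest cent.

Each change multiplies by a factor: 1.64 × 0.62 × 0.837 = 0.8510616.
$67,892.04 × 0.8510616 = $57780.308189664 ≈ $57,780.31.

$57,780.31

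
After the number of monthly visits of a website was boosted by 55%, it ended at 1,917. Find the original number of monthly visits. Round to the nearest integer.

The overall multiplier applied was 1.55.
So the original number of monthly visits was 1,917 ÷ 1.55 ≈ 1,237.

1,237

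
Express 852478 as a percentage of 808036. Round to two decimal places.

105.50%

852478 ÷ 808036 ≈ 105.50%.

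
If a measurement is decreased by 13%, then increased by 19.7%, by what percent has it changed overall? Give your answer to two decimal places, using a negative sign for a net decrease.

4.14%

A 13% decrease multiplies by 0.87.
Then a 19.7% increase: 0.87 × 1.197 = 1.04139.
Overall factor 1.04139, i.e. 4.14%.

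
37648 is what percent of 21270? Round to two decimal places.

37648 ÷ 21270 ≈ 177.00%.

177.00%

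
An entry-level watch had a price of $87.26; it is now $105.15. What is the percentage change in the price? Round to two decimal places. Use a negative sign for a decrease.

20.50%

Change: $105.15 − $87.26 = $17.89.
Relative to the original: $17.89 ÷ $87.26 ≈ 20.50%.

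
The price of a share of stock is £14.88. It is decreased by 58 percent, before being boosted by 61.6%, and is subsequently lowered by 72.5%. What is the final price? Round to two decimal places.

£2.78

Each change multiplies by a factor: 0.42 × 1.616 × 0.275 = 0.186648.
£14.88 × 0.186648 = £2.77732224 ≈ £2.78.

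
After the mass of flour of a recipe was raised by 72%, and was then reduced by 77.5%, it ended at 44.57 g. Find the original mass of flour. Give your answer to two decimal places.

115.17 g

Undoing the 77.5% decrease: 44.57 ÷ 0.225 ≈ 198.088889.
Undoing the 72% increase: 198.088889 ÷ 1.72 ≈ 115.17 g.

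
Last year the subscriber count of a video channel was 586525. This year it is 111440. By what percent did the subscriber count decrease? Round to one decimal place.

Change: 111440 − 586525 = -475085.
Relative to the original: -475085 ÷ 586525 ≈ -81.0%.
So the subscriber count decreased by 81.0%.

81.0%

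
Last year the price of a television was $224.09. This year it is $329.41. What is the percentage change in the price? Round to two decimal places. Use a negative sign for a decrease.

Change: $329.41 − $224.09 = $105.32.
Relative to the original: $105.32 ÷ $224.09 ≈ 47.00%.

47.00%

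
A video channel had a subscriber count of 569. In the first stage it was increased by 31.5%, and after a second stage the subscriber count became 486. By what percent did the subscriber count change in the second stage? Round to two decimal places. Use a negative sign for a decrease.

-35.05%

After the first stage: 569 × 1.315 = 748.235.
Second-stage multiplier: 486 ÷ 748.235 ≈ 0.649529.
That is a change of -35.05%.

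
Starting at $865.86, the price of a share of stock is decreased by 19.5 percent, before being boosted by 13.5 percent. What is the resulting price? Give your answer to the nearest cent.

19.5% decrease: $865.86 × 0.805 = $697.0173.
Apply the 13.5% increase: $697.0173 × 1.135 = $791.1146355 ≈ $791.11.

$791.11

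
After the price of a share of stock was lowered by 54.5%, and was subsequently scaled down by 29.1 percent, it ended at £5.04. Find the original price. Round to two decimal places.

Undoing the 29.1% decrease: £5.04 ÷ 0.709 ≈ £7.108604.
Undoing the 54.5% decrease: £7.108604 ÷ 0.455 ≈ £15.62.

£15.62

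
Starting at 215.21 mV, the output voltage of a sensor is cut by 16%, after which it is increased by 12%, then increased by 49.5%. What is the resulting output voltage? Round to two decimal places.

Each change multiplies by a factor: 0.84 × 1.12 × 1.495 = 1.406496.
215.21 × 1.406496 = 302.69200416 ≈ 302.69.

302.69 mV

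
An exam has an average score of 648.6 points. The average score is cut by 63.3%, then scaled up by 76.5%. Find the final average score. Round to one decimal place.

63.3% decrease: 648.6 × 0.367 = 238.0362.
After the 76.5% increase: 238.0362 × 1.765 = 420.133893 ≈ 420.1.

420.1 points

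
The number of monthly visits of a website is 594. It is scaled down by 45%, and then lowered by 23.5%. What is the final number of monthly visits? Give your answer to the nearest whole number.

Each change multiplies by a factor: 0.55 × 0.765 = 0.42075.
594 × 0.42075 = 249.9255 ≈ 250.

250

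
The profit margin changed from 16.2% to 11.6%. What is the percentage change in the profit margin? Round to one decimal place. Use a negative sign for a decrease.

-28.4%

The change is 11.6 − 16.2 = -4.6 percentage points.
Relative to the original 16.2%, that is -4.6 ÷ 16.2 ≈ -28.4%.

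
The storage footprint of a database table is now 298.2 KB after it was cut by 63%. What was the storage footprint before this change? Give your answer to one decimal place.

The overall multiplier applied was 0.37.
So the original storage footprint was 298.2 ÷ 0.37 ≈ 805.9 KB.

805.9 KB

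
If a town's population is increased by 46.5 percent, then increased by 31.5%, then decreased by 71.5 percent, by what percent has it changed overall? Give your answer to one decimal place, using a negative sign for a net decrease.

-45.1%

A 46.5% increase multiplies by 1.465.
Then a 31.5% increase: 1.465 × 1.315 = 1.926475.
Then a 71.5% decrease: 1.926475 × 0.285 = 0.549045375.
Overall factor 0.549045375, i.e. -45.1%.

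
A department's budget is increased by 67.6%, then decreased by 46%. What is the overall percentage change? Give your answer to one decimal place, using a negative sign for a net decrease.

-9.5%

A 67.6% increase multiplies by 1.676.
Then a 46% decrease: 1.676 × 0.54 = 0.90504.
Overall factor 0.90504, i.e. -9.5%.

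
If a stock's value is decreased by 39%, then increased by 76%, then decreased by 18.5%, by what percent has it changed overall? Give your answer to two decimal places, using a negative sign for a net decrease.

A 39% decrease multiplies by 0.61.
Then a 76% increase: 0.61 × 1.76 = 1.0736.
Then an 18.5% decrease: 1.0736 × 0.815 = 0.874984.
Overall factor 0.874984, i.e. -12.50%.

-12.50%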